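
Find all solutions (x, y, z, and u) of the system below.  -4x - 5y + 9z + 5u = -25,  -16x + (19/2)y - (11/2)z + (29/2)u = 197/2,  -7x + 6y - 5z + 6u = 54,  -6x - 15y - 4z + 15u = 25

Row-reduce:
R1 ← R1 / (-4).
R2 ← R2 + 16·R1.
R3 ← R3 + 7·R1.
R4 ← R4 + 6·R1.
R2 ← R2 / (59/2).
R1 ← R1 − 5/4·R2.
R3 ← R3 − 59/4·R2.
R4 ← R4 + 15/2·R2.
Swap R3 and R4.
R3 ← R3 / (-1655/59).
R1 ← R1 + 29/59·R3.
R2 ← R2 + 83/59·R3.
Row 4 reduces to 0 = -3/2, a contradiction. The system is inconsistent.

no solution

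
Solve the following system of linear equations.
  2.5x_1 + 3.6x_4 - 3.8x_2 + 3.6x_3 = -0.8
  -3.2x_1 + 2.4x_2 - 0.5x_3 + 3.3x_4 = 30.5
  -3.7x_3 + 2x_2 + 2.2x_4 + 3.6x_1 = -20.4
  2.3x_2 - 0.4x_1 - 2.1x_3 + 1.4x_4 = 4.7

x_1 = -6, x_2 = 1, x_3 = 2, x_4 = 3

Row-reduce the augmented matrix:
R1 ← R1 / (5/2).
R2 ← R2 + 16/5·R1.
R3 ← R3 − 18/5·R1.
R4 ← R4 + 2/5·R1.
R2 ← R2 / (-308/125).
R1 ← R1 + 38/25·R2.
R3 ← R3 − 934/125·R2.
R4 ← R4 − 423/250·R2.
R3 ← R3 / (5503/1540).
R1 ← R1 + 337/308·R3.
R2 ← R2 + 1027/616·R3.
R4 ← R4 − 7989/6160·R3.
R4 ← R4 / (-47149/220120).
R1 ← R1 − 32917/11006·R4.
R2 ← R2 − 144991/22012·R4.
R3 ← R3 − 32335/5503·R4.
Reading off the reduced rows gives x_1 = -6, x_2 = 1, x_3 = 2, x_4 = 3.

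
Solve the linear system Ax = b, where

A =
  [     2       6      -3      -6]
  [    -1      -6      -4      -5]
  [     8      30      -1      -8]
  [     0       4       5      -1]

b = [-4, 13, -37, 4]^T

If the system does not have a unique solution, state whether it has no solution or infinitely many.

no solution

Row-reduce:
R1 ← R1 / (2).
R2 ← R2 + 1·R1.
R3 ← R3 − 8·R1.
R2 ← R2 / (-3).
R1 ← R1 − 3·R2.
R3 ← R3 − 6·R2.
R4 ← R4 − 4·R2.
Swap R3 and R4.
R3 ← R3 / (-7/3).
R1 ← R1 + 7·R3.
R2 ← R2 − 11/6·R3.
Row 4 reduces to 0 = 1, a contradiction. The system is inconsistent.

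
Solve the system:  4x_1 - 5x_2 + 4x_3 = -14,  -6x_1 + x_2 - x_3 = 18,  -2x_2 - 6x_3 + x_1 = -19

Row-reduce the augmented matrix:
R1 ← R1 / (4).
R2 ← R2 + 6·R1.
R3 ← R3 − 1·R1.
R2 ← R2 / (-13/2).
R1 ← R1 + 5/4·R2.
R3 ← R3 + 3/4·R2.
R3 ← R3 / (-197/26).
R1 ← R1 − 1/26·R3.
R2 ← R2 + 10/13·R3.
Reading off the reduced rows gives x_1 = -3, x_2 = 2, x_3 = 2.

x_1 = -3, x_2 = 2, x_3 = 2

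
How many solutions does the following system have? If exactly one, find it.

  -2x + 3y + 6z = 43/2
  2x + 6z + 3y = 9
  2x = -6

no solution

Row-reduce:
R1 ← R1 / (-2).
R2 ← R2 − 2·R1.
R3 ← R3 − 2·R1.
R2 ← R2 / (6).
R1 ← R1 + 3/2·R2.
R3 ← R3 − 3·R2.
Row 3 reduces to 0 = 1/4, a contradiction. The system is inconsistent.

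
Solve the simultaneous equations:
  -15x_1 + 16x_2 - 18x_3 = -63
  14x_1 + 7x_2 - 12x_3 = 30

infinitely many solutions

Row-reduce:
R1 ← R1 / (-15).
R2 ← R2 − 14·R1.
R2 ← R2 / (329/15).
R1 ← R1 + 16/15·R2.
Rank is 2 with 3 unknowns, leaving x_3 free.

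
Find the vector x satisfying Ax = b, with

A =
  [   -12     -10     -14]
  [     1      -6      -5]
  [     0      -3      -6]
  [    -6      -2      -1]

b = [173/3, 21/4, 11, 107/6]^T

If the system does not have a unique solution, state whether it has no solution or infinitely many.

Row-reduce the augmented matrix:
R1 ← R1 / (-12).
R2 ← R2 − 1·R1.
R4 ← R4 + 6·R1.
R2 ← R2 / (-41/6).
R1 ← R1 − 5/6·R2.
R3 ← R3 + 3·R2.
R4 ← R4 − 3·R2.
R3 ← R3 / (-135/41).
R1 ← R1 − 17/41·R3.
R2 ← R2 − 37/41·R3.
R4 ← R4 − 135/41·R3.
R4 reduces to 0 = 0, so the extra equation is consistent.
Reading off the reduced rows gives x_1 = -11/4, x_2 = 1/3, x_3 = -2.

x_1 = -11/4, x_2 = 1/3, x_3 = -2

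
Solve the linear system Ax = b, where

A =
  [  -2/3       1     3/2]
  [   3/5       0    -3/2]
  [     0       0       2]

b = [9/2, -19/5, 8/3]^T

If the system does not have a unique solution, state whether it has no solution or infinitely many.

Row-reduce the augmented matrix:
R1 ← R1 / (-2/3).
R2 ← R2 − 3/5·R1.
R2 ← R2 / (9/10).
R1 ← R1 + 3/2·R2.
R3 ← R3 / (2).
R1 ← R1 + 5/2·R3.
R2 ← R2 + 1/6·R3.
Reading off the reduced rows gives x_1 = -3, x_2 = 1/2, x_3 = 4/3.

x_1 = -3, x_2 = 1/2, x_3 = 4/3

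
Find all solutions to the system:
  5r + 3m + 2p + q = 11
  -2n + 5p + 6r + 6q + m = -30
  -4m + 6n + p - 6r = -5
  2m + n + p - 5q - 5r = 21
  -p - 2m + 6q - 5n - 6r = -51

Row-reduce the augmented matrix:
R1 ← R1 / (3).
R2 ← R2 − 1·R1.
R3 ← R3 + 4·R1.
R4 ← R4 − 2·R1.
R5 ← R5 + 2·R1.
R2 ← R2 / (-2).
R3 ← R3 − 6·R2.
R4 ← R4 − 1·R2.
R5 ← R5 + 5·R2.
R3 ← R3 / (50/3).
R1 ← R1 − 2/3·R3.
R2 ← R2 + 13/6·R3.
R4 ← R4 − 11/6·R3.
R5 ← R5 + 21/2·R3.
R4 ← R4 / (-97/20).
R1 ← R1 + 2/5·R4.
R2 ← R2 + 9/20·R4.
R3 ← R3 − 11/10·R4.
R5 ← R5 − 81/20·R4.
R5 ← R5 / (-5478/485).
R1 ← R1 − 170/97·R5.
R2 ← R2 − 156/485·R5.
R3 ← R3 + 446/485·R5.
R4 ← R4 − 767/485·R5.
Reading off the reduced rows gives m = 5, n = 4, p = -3, q = -3, r = 1.

m = 5, n = 4, p = -3, q = -3, r = 1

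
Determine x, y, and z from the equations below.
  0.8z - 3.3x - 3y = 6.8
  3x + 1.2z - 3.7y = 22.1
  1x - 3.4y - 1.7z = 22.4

x = 2, y = -5, z = -2

Row-reduce the augmented matrix:
R1 ← R1 / (-33/10).
R2 ← R2 − 3·R1.
R3 ← R3 − 1·R1.
R2 ← R2 / (-707/110).
R1 ← R1 − 10/11·R2.
R3 ← R3 + 237/55·R2.
R3 ← R3 / (-58321/21210).
R1 ← R1 − 64/2121·R3.
R2 ← R2 + 212/707·R3.
Reading off the reduced rows gives x = 2, y = -5, z = -2.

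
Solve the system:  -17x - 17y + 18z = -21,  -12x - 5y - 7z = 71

Row-reduce:
R1 ← R1 / (-17).
R2 ← R2 + 12·R1.
R2 ← R2 / (7).
R1 ← R1 − 1·R2.
Rank is 2 with 3 unknowns, leaving z free.

infinitely many solutions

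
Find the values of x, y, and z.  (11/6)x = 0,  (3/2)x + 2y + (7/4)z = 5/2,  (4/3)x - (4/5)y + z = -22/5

x = 0, y = 3, z = -2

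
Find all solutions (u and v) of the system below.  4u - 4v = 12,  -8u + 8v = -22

Row-reduce:
R1 ← R1 / (4).
R2 ← R2 + 8·R1.
Row 2 reduces to 0 = 2, a contradiction. The system is inconsistent.

no solution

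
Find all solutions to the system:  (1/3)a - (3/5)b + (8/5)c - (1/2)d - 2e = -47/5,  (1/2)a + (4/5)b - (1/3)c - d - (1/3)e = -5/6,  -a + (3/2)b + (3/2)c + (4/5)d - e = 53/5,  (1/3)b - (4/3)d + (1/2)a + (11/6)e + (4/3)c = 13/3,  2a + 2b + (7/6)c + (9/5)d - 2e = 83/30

Row-reduce the augmented matrix:
R1 ← R1 / (1/3).
R2 ← R2 − 1/2·R1.
R3 ← R3 + 1·R1.
R4 ← R4 − 1/2·R1.
R5 ← R5 − 2·R1.
R2 ← R2 / (17/10).
R1 ← R1 + 9/5·R2.
R3 ← R3 + 3/10·R2.
R4 ← R4 − 37/30·R2.
R5 ← R5 − 28/5·R2.
R3 ← R3 / (989/170).
R1 ← R1 − 162/85·R3.
R2 ← R2 + 82/51·R3.
R4 ← R4 − 701/765·R3.
R5 ← R5 − 97/170·R3.
R4 ← R4 / (-551/1935).
R1 ← R1 + 327/215·R4.
R2 ← R2 + 91/258·R4.
R3 ← R3 + 11/86·R4.
R5 ← R5 − 4899/860·R4.
R5 ← R5 / (24459461/304152).
R1 ← R1 + 557943/25346·R5.
R2 ← R2 + 258545/50692·R5.
R3 ← R3 + 146315/50692·R5.
R4 ← R4 + 349555/25346·R5.
Reading off the reduced rows gives a = -3, b = 5, c = 1, d = 2, e = 3.

a = -3, b = 5, c = 1, d = 2, e = 3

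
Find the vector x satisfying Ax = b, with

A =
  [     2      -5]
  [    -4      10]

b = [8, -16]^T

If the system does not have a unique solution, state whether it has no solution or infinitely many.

infinitely many solutions

Row-reduce:
R1 ← R1 / (2).
R2 ← R2 + 4·R1.
Rank is 1 with 2 unknowns, leaving x_2 free.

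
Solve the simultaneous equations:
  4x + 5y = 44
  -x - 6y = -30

x = 6, y = 4

Row-reduce the augmented matrix:
R1 ← R1 / (4).
R2 ← R2 + 1·R1.
R2 ← R2 / (-19/4).
R1 ← R1 − 5/4·R2.
Reading off the reduced rows gives x = 6, y = 4.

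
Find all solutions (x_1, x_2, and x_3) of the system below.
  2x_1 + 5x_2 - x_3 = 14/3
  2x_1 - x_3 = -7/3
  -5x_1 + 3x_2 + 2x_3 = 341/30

Row-reduce the augmented matrix:
R1 ← R1 / (2).
R2 ← R2 − 2·R1.
R3 ← R3 + 5·R1.
R2 ← R2 / (-5).
R1 ← R1 − 5/2·R2.
R3 ← R3 − 31/2·R2.
R3 ← R3 / (-1/2).
R1 ← R1 + 1/2·R3.
Reading off the reduced rows gives x_1 = -5/2, x_2 = 7/5, x_3 = -8/3.

x_1 = -5/2, x_2 = 7/5, x_3 = -8/3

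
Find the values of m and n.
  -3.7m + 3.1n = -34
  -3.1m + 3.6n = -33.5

Row-reduce the augmented matrix:
R1 ← R1 / (-37/10).
R2 ← R2 + 31/10·R1.
R2 ← R2 / (371/370).
R1 ← R1 + 31/37·R2.
Reading off the reduced rows gives m = 5, n = -5.

m = 5, n = -5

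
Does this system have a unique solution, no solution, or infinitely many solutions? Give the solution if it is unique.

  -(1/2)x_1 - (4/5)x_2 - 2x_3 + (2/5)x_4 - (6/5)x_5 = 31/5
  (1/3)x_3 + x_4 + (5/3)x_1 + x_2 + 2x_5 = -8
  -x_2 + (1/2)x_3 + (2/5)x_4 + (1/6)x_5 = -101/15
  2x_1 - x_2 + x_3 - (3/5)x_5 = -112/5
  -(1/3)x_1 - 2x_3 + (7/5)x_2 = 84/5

x_1 = -6, x_2 = 2, x_3 = -6, x_4 = -6, x_5 = 4

Row-reduce the augmented matrix:
R1 ← R1 / (-1/2).
R2 ← R2 − 5/3·R1.
R4 ← R4 − 2·R1.
R5 ← R5 + 1/3·R1.
R2 ← R2 / (-5/3).
R1 ← R1 − 8/5·R2.
R3 ← R3 + 1·R2.
R4 ← R4 + 21/5·R2.
R5 ← R5 − 29/15·R2.
R3 ← R3 / (43/10).
R1 ← R1 + 52/25·R3.
R2 ← R2 − 19/5·R3.
R4 ← R4 − 224/25·R3.
R5 ← R5 + 601/75·R3.
R4 ← R4 / (-2361/1075).
R1 ← R1 − 1028/1075·R4.
R2 ← R2 + 111/215·R4.
R3 ← R3 + 10/43·R4.
R5 ← R5 − 1859/3225·R4.
R5 ← R5 / (19652/106245).
R1 ← R1 + 9052/35415·R5.
R2 ← R2 − 1762/2361·R5.
R3 ← R3 − 4657/7083·R5.
R4 ← R4 − 10345/7083·R5.
Reading off the reduced rows gives x_1 = -6, x_2 = 2, x_3 = -6, x_4 = -6, x_5 = 4.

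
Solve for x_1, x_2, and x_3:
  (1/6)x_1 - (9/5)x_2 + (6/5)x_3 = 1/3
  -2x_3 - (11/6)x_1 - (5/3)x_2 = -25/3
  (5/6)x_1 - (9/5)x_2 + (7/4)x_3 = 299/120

Row-reduce the augmented matrix:
R1 ← R1 / (1/6).
R2 ← R2 + 11/6·R1.
R3 ← R3 − 5/6·R1.
R2 ← R2 / (-322/15).
R1 ← R1 + 54/5·R2.
R3 ← R3 − 36/5·R2.
R3 ← R3 / (-227/460).
R1 ← R1 − 36/23·R3.
R2 ← R2 + 12/23·R3.
Reading off the reduced rows gives x_1 = 2, x_2 = 1, x_3 = 3/2.

x_1 = 2, x_2 = 1, x_3 = 3/2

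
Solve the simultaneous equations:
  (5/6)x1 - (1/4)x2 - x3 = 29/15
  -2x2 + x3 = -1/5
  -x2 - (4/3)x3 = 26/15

x1 = 1, x2 = -2/5, x3 = -1

Row-reduce the augmented matrix:
R1 ← R1 / (5/6).
R2 ← R2 / (-2).
R1 ← R1 + 3/10·R2.
R3 ← R3 + 1·R2.
R3 ← R3 / (-11/6).
R1 ← R1 + 27/20·R3.
R2 ← R2 + 1/2·R3.
Reading off the reduced rows gives x1 = 1, x2 = -2/5, x3 = -1.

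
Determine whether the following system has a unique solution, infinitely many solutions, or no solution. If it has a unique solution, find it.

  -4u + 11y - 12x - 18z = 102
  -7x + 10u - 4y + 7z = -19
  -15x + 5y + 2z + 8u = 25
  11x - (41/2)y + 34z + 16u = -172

infinitely many solutions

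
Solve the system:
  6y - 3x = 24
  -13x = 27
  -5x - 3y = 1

no solution

Row-reduce:
R1 ← R1 / (-3).
R2 ← R2 + 13·R1.
R3 ← R3 + 5·R1.
R2 ← R2 / (-26).
R1 ← R1 + 2·R2.
R3 ← R3 + 13·R2.
Row 3 reduces to 0 = -1/2, a contradiction. The system is inconsistent.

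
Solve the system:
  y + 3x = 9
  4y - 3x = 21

From equation 1: y = 9 − 3·x.
Substitute into equation 2 and solve: x = 1.
Then y = 6.

x = 1, y = 6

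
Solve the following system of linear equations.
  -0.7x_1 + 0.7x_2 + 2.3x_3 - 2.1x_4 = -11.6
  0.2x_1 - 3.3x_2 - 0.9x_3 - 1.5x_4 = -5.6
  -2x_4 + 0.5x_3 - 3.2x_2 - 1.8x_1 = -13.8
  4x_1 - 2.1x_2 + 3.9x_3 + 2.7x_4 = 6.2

x_1 = 2, x_2 = 1, x_3 = -2, x_4 = 3

Row-reduce the augmented matrix:
R1 ← R1 / (-7/10).
R2 ← R2 − 1/5·R1.
R3 ← R3 + 9/5·R1.
R4 ← R4 − 4·R1.
R2 ← R2 / (-31/10).
R1 ← R1 + 1·R2.
R3 ← R3 + 5·R2.
R4 ← R4 − 19/10·R2.
R3 ← R3 / (-1557/310).
R1 ← R1 + 696/217·R3.
R2 ← R2 − 17/217·R3.
R4 ← R4 − 3666/217·R3.
R4 ← R4 / (222377/18165).
R1 ← R1 + 2386/3633·R4.
R2 ← R2 − 8537/10899·R4.
R3 ← R3 + 2104/1557·R4.
Reading off the reduced rows gives x_1 = 2, x_2 = 1, x_3 = -2, x_4 = 3.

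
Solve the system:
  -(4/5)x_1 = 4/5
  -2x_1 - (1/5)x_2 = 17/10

x_1 = -1, x_2 = 3/2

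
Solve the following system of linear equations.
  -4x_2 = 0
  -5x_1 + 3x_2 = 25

Row-reduce the augmented matrix:
Swap R1 and R2.
R1 ← R1 / (-5).
R2 ← R2 / (-4).
R1 ← R1 + 3/5·R2.
Reading off the reduced rows gives x_1 = -5, x_2 = 0.

x_1 = -5, x_2 = 0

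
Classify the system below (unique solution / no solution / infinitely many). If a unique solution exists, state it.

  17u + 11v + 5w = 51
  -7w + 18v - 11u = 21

infinitely many solutions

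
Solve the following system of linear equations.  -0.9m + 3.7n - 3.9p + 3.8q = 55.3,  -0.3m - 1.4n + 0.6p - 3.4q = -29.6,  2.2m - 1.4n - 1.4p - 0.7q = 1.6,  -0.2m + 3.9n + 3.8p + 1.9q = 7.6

m = 2, n = 4, p = -5, q = 6

Row-reduce the augmented matrix:
R1 ← R1 / (-9/10).
R2 ← R2 + 3/10·R1.
R3 ← R3 − 11/5·R1.
R4 ← R4 + 1/5·R1.
R2 ← R2 / (-79/30).
R1 ← R1 + 37/9·R2.
R3 ← R3 − 344/45·R2.
R4 ← R4 − 277/90·R2.
R3 ← R3 / (-428/79).
R1 ← R1 − 108/79·R3.
R2 ← R2 + 57/79·R3.
R4 ← R4 − 5441/790·R3.
R4 ← R4 / (-458043/42800).
R1 ← R1 − 1939/1070·R4.
R2 ← R2 − 10411/4280·R4.
R3 ← R3 − 3917/4280·R4.
Reading off the reduced rows gives m = 2, n = 4, p = -5, q = 6.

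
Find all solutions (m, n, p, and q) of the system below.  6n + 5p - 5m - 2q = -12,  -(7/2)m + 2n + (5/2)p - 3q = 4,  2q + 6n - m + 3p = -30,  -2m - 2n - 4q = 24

no solution

Row-reduce:
R1 ← R1 / (-5).
R2 ← R2 + 7/2·R1.
R3 ← R3 + 1·R1.
R4 ← R4 + 2·R1.
R2 ← R2 / (-11/5).
R1 ← R1 + 6/5·R2.
R3 ← R3 − 24/5·R2.
R4 ← R4 + 22/5·R2.
R3 ← R3 / (-2/11).
R1 ← R1 + 5/11·R3.
R2 ← R2 − 5/11·R3.
Row 4 reduces to 0 = 4, a contradiction. The system is inconsistent.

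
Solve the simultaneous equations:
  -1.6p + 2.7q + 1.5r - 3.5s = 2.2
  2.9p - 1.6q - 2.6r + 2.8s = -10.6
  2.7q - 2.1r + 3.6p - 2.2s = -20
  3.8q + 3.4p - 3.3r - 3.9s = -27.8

Row-reduce the augmented matrix:
R1 ← R1 / (-8/5).
R2 ← R2 − 29/10·R1.
R3 ← R3 − 18/5·R1.
R4 ← R4 − 17/5·R1.
R2 ← R2 / (527/160).
R1 ← R1 + 27/16·R2.
R3 ← R3 − 351/40·R2.
R4 ← R4 − 763/80·R2.
R3 ← R3 / (2526/2635).
R1 ← R1 + 462/527·R3.
R2 ← R2 − 19/527·R3.
R4 ← R4 + 481/1054·R3.
R4 ← R4 / (-69611/50520).
R1 ← R1 + 175/842·R4.
R2 ← R2 + 5315/5052·R4.
R3 ← R3 + 3341/5052·R4.
Reading off the reduced rows gives p = -2, q = 0, r = 4, s = 2.

p = -2, q = 0, r = 4, s = 2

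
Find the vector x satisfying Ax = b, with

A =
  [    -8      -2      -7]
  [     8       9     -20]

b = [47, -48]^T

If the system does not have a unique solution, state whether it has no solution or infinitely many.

infinitely many solutions

Row-reduce:
R1 ← R1 / (-8).
R2 ← R2 − 8·R1.
R2 ← R2 / (7).
R1 ← R1 − 1/4·R2.
Rank is 2 with 3 unknowns, leaving x_3 free.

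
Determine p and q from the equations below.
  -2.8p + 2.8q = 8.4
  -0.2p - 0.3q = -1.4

Row-reduce the augmented matrix:
R1 ← R1 / (-14/5).
R2 ← R2 + 1/5·R1.
R2 ← R2 / (-1/2).
R1 ← R1 + 1·R2.
Reading off the reduced rows gives p = 1, q = 4.

p = 1, q = 4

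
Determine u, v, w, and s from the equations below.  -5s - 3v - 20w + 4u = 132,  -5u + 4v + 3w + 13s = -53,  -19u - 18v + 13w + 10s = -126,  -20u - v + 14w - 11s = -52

u = 0, v = 1, w = -6, s = -3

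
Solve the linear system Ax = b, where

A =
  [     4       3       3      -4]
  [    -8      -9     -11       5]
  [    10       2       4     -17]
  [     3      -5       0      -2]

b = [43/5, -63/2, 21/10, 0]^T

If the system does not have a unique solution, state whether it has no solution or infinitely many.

Row-reduce the augmented matrix:
R1 ← R1 / (4).
R2 ← R2 + 8·R1.
R3 ← R3 − 10·R1.
R4 ← R4 − 3·R1.
R2 ← R2 / (-3).
R1 ← R1 − 3/4·R2.
R3 ← R3 + 11/2·R2.
R4 ← R4 + 29/4·R2.
R3 ← R3 / (17/3).
R1 ← R1 + 1/2·R3.
R2 ← R2 − 5/3·R3.
R4 ← R4 − 59/6·R3.
R4 ← R4 / (369/34).
R1 ← R1 + 32/17·R4.
R2 ← R2 − 49/34·R4.
R3 ← R3 + 9/34·R4.
Reading off the reduced rows gives x_1 = 2, x_2 = 3/5, x_3 = 8/5, x_4 = 3/2.

x_1 = 2, x_2 = 3/5, x_3 = 8/5, x_4 = 3/2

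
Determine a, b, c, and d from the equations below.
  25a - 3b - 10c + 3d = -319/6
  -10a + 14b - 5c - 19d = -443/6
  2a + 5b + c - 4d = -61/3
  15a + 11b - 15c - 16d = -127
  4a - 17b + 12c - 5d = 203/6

a = -5/3, b = -3/2, c = 5/2, d = 3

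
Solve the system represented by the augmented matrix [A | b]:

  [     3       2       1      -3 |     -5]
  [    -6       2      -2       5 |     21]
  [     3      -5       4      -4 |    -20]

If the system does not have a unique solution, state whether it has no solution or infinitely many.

Row-reduce:
R1 ← R1 / (3).
R2 ← R2 + 6·R1.
R3 ← R3 − 3·R1.
R2 ← R2 / (6).
R1 ← R1 − 2/3·R2.
R3 ← R3 + 7·R2.
R3 ← R3 / (3).
R1 ← R1 − 1/3·R3.
Rank is 3 with 4 unknowns, leaving x_4 free.

infinitely many solutions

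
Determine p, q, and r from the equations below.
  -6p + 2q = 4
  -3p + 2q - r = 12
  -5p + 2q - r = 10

p = 1, q = 5, r = -5

Row-reduce the augmented matrix:
R1 ← R1 / (-6).
R2 ← R2 + 3·R1.
R3 ← R3 + 5·R1.
R1 ← R1 + 1/3·R2.
R3 ← R3 − 1/3·R2.
R3 ← R3 / (-2/3).
R1 ← R1 + 1/3·R3.
R2 ← R2 + 1·R3.
Reading off the reduced rows gives p = 1, q = 5, r = -5.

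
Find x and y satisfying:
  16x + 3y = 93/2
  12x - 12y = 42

x = 3, y = -1/2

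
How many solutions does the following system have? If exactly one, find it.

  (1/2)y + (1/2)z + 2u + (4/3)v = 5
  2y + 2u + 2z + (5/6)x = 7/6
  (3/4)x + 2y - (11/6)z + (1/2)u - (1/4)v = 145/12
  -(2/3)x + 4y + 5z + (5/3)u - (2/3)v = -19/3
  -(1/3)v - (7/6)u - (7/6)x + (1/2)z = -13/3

Row-reduce:
Swap R1 and R2.
R1 ← R1 / (5/6).
R3 ← R3 − 3/4·R1.
R4 ← R4 + 2/3·R1.
R5 ← R5 + 7/6·R1.
R2 ← R2 / (1/2).
R1 ← R1 − 12/5·R2.
R3 ← R3 − 1/5·R2.
R4 ← R4 − 28/5·R2.
R5 ← R5 − 14/5·R2.
R3 ← R3 / (-23/6).
R2 ← R2 − 1·R3.
R4 ← R4 − 1·R3.
R5 ← R5 − 1/2·R3.
R4 ← R4 / (-1358/69).
R1 ← R1 + 36/5·R4.
R2 ← R2 − 397/115·R4.
R3 ← R3 − 63/115·R4.
R5 ← R5 + 679/69·R4.
Rank is 4 with 5 unknowns, leaving v free.

infinitely many solutions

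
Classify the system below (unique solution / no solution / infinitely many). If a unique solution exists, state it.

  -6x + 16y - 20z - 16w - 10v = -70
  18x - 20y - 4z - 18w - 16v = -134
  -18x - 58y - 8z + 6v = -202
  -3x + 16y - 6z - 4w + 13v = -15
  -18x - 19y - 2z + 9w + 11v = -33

Row-reduce:
R1 ← R1 / (-6).
R2 ← R2 − 18·R1.
R3 ← R3 + 18·R1.
R4 ← R4 + 3·R1.
R5 ← R5 + 18·R1.
R2 ← R2 / (28).
R1 ← R1 + 8/3·R2.
R3 ← R3 + 106·R2.
R4 ← R4 − 8·R2.
R5 ← R5 + 67·R2.
R3 ← R3 / (-1332/7).
R1 ← R1 + 58/21·R3.
R2 ← R2 + 16/7·R3.
R4 ← R4 − 156/7·R3.
R5 ← R5 + 666/7·R3.
R4 ← R4 / (-29/37).
R1 ← R1 + 51/74·R4.
R2 ← R2 − 5/74·R4.
R3 ← R3 − 157/148·R4.
Row 5 reduces to 0 = 1, a contradiction. The system is inconsistent.

no solution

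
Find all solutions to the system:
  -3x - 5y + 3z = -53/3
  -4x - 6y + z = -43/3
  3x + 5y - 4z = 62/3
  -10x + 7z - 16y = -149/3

Row-reduce the augmented matrix:
R1 ← R1 / (-3).
R2 ← R2 + 4·R1.
R3 ← R3 − 3·R1.
R4 ← R4 + 10·R1.
R2 ← R2 / (2/3).
R1 ← R1 − 5/3·R2.
R4 ← R4 − 2/3·R2.
R3 ← R3 / (-1).
R1 ← R1 − 13/2·R3.
R2 ← R2 + 9/2·R3.
R4 reduces to 0 = 0, so the extra equation is consistent.
Reading off the reduced rows gives x = 7/3, y = 1/3, z = -3.

x = 7/3, y = 1/3, z = -3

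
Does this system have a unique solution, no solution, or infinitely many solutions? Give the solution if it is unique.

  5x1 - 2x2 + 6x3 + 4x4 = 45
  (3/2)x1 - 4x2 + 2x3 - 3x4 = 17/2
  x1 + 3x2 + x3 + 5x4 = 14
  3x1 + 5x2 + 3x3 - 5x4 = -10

infinitely many solutions

Row-reduce:
R1 ← R1 / (5).
R2 ← R2 − 3/2·R1.
R3 ← R3 − 1·R1.
R4 ← R4 − 3·R1.
R2 ← R2 / (-17/5).
R1 ← R1 + 2/5·R2.
R3 ← R3 − 17/5·R2.
R4 ← R4 − 31/5·R2.
Swap R3 and R4.
R3 ← R3 / (-4/17).
R1 ← R1 − 20/17·R3.
R2 ← R2 + 1/17·R3.
Rank is 3 with 4 unknowns, leaving x4 free.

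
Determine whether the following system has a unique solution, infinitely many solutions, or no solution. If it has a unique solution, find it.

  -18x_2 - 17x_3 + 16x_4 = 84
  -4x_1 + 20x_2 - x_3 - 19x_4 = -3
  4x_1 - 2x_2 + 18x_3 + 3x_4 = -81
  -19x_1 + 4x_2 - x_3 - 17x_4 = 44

infinitely many solutions

Row-reduce:
Swap R1 and R2.
R1 ← R1 / (-4).
R3 ← R3 − 4·R1.
R4 ← R4 + 19·R1.
R2 ← R2 / (-18).
R1 ← R1 + 5·R2.
R3 ← R3 − 18·R2.
R4 ← R4 + 91·R2.
Swap R3 and R4.
R3 ← R3 / (3229/36).
R1 ← R1 − 179/36·R3.
R2 ← R2 − 17/18·R3.
Rank is 3 with 4 unknowns, leaving x_4 free.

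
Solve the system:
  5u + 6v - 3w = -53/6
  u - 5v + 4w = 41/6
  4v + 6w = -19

u = 1/3, v = -5/2, w = -3/2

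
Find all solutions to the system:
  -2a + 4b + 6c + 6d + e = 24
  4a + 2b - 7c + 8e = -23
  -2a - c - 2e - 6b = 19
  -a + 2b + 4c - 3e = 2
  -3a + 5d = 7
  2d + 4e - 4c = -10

a = 6, b = -6, c = 5, d = 5, e = 0

Row-reduce the augmented matrix:
R1 ← R1 / (-2).
R2 ← R2 − 4·R1.
R3 ← R3 + 2·R1.
R4 ← R4 + 1·R1.
R5 ← R5 + 3·R1.
R2 ← R2 / (10).
R1 ← R1 + 2·R2.
R3 ← R3 + 10·R2.
R5 ← R5 + 6·R2.
R3 ← R3 / (-2).
R1 ← R1 + 2·R3.
R2 ← R2 − 1/2·R3.
R4 ← R4 − 1·R3.
R5 ← R5 + 6·R3.
R6 ← R6 + 4·R3.
Swap R4 and R5.
R4 ← R4 / (-74/5).
R1 ← R1 + 33/5·R4.
R2 ← R2 − 27/10·R4.
R3 ← R3 + 3·R4.
R6 ← R6 + 10·R4.
Swap R5 and R6.
R5 ← R5 / (85/74).
R1 ← R1 − 275/148·R5.
R2 ← R2 + 77/296·R5.
R3 ← R3 + 23/148·R5.
R4 ← R4 − 165/148·R5.
R6 reduces to 0 = 0, so the extra equation is consistent.
Reading off the reduced rows gives a = 6, b = -6, c = 5, d = 5, e = 0.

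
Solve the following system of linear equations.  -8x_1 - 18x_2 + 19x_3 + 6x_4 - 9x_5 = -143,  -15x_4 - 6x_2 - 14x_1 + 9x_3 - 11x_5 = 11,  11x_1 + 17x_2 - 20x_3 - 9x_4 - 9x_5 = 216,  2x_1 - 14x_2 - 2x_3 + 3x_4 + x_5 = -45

Row-reduce:
R1 ← R1 / (-8).
R2 ← R2 + 14·R1.
R3 ← R3 − 11·R1.
R4 ← R4 − 2·R1.
R2 ← R2 / (51/2).
R1 ← R1 − 9/4·R2.
R3 ← R3 + 31/4·R2.
R4 ← R4 + 37/2·R2.
R3 ← R3 / (-127/102).
R1 ← R1 + 4/17·R3.
R2 ← R2 + 97/102·R3.
R4 ← R4 + 757/51·R3.
R4 ← R4 / (11091/127).
R1 ← R1 − 789/254·R4.
R2 ← R2 − 1395/254·R4.
R3 ← R3 − 867/127·R4.
Rank is 4 with 5 unknowns, leaving x_5 free.

infinitely many solutions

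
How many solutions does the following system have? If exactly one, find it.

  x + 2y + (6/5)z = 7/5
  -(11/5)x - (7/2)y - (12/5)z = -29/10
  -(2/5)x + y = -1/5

Row-reduce:
R2 ← R2 + 11/5·R1.
R3 ← R3 + 2/5·R1.
R2 ← R2 / (9/10).
R1 ← R1 − 2·R2.
R3 ← R3 − 9/5·R2.
Rank is 2 with 3 unknowns, leaving z free.

infinitely many solutions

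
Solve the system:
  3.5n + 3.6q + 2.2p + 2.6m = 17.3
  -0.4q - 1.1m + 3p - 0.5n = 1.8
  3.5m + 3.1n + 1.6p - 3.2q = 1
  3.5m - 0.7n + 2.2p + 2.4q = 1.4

m = -1, n = 3, p = 1, q = 2

Row-reduce the augmented matrix:
R1 ← R1 / (13/5).
R2 ← R2 + 11/10·R1.
R3 ← R3 − 7/2·R1.
R4 ← R4 − 7/2·R1.
R2 ← R2 / (51/52).
R1 ← R1 − 35/26·R2.
R3 ← R3 + 419/260·R2.
R4 ← R4 + 1407/260·R2.
R3 ← R3 / (6499/1275).
R1 ← R1 + 232/51·R3.
R2 ← R2 − 1022/255·R3.
R4 ← R4 − 8894/425·R3.
R4 ← R4 / (14166/485).
R1 ← R1 + 552/97·R4.
R2 ← R2 − 584/97·R4.
R3 ← R3 + 118/97·R4.
Reading off the reduced rows gives m = -1, n = 3, p = 1, q = 2.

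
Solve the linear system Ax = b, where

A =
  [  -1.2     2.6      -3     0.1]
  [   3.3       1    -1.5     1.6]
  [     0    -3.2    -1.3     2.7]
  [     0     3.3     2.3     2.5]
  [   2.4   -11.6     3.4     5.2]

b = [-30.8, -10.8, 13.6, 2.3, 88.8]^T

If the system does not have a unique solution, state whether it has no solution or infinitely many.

x_1 = 0, x_2 = -5, x_3 = 6, x_4 = 2

Row-reduce the augmented matrix:
R1 ← R1 / (-6/5).
R2 ← R2 − 33/10·R1.
R5 ← R5 − 12/5·R1.
R2 ← R2 / (163/20).
R1 ← R1 + 13/6·R2.
R3 ← R3 + 16/5·R2.
R4 ← R4 − 33/10·R2.
R5 ← R5 + 32/5·R2.
R3 ← R3 / (-8359/1630).
R1 ← R1 + 15/163·R3.
R2 ← R2 + 195/163·R3.
R4 ← R4 − 5092/815·R3.
R5 ← R5 + 8359/815·R3.
R4 ← R4 / (990911/167180).
R1 ← R1 − 8864/25077·R4.
R2 ← R2 + 735/1286·R4.
R3 ← R3 + 5601/8359·R4.
R5 reduces to 0 = 0, so the extra equation is consistent.
Reading off the reduced rows gives x_1 = 0, x_2 = -5, x_3 = 6, x_4 = 2.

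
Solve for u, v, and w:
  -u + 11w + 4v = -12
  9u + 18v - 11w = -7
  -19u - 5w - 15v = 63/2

u = -1, v = -1/2, w = -1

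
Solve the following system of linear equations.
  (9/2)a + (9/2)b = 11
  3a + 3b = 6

no solution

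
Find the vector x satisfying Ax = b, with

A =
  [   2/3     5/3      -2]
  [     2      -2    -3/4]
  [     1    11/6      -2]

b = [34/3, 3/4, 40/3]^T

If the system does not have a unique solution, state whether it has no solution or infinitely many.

x_1 = 4, x_2 = 4, x_3 = -1

Row-reduce the augmented matrix:
R1 ← R1 / (2/3).
R2 ← R2 − 2·R1.
R3 ← R3 − 1·R1.
R2 ← R2 / (-7).
R1 ← R1 − 5/2·R2.
R3 ← R3 + 2/3·R2.
R3 ← R3 / (1/2).
R1 ← R1 + 9/8·R3.
R2 ← R2 + 3/4·R3.
Reading off the reduced rows gives x_1 = 4, x_2 = 4, x_3 = -1.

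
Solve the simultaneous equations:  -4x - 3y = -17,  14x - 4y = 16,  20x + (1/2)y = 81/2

Row-reduce:
R1 ← R1 / (-4).
R2 ← R2 − 14·R1.
R3 ← R3 − 20·R1.
R2 ← R2 / (-29/2).
R1 ← R1 − 3/4·R2.
R3 ← R3 + 29/2·R2.
Row 3 reduces to 0 = -1, a contradiction. The system is inconsistent.

no solution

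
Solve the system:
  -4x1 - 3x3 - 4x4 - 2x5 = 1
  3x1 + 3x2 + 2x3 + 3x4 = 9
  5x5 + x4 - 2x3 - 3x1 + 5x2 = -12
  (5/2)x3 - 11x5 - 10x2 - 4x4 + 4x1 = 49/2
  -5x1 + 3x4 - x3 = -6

infinitely many solutions

Row-reduce:
R1 ← R1 / (-4).
R2 ← R2 − 3·R1.
R3 ← R3 + 3·R1.
R4 ← R4 − 4·R1.
R5 ← R5 + 5·R1.
R2 ← R2 / (3).
R3 ← R3 − 5·R2.
R4 ← R4 + 10·R2.
R3 ← R3 / (2/3).
R1 ← R1 − 3/4·R3.
R2 ← R2 + 1/12·R3.
R4 ← R4 + 4/3·R3.
R5 ← R5 − 11/4·R3.
Swap R4 and R5.
R4 ← R4 / (-17/2).
R1 ← R1 + 7/2·R4.
R2 ← R2 − 1/2·R4.
R3 ← R3 − 6·R4.
Rank is 4 with 5 unknowns, leaving x5 free.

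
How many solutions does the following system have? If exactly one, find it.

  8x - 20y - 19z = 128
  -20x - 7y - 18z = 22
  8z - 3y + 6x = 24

x = 1, y = -6, z = 0

Row-reduce the augmented matrix:
R1 ← R1 / (8).
R2 ← R2 + 20·R1.
R3 ← R3 − 6·R1.
R2 ← R2 / (-57).
R1 ← R1 + 5/2·R2.
R3 ← R3 − 12·R2.
R3 ← R3 / (643/76).
R1 ← R1 − 227/456·R3.
R2 ← R2 − 131/114·R3.
Reading off the reduced rows gives x = 1, y = -6, z = 0.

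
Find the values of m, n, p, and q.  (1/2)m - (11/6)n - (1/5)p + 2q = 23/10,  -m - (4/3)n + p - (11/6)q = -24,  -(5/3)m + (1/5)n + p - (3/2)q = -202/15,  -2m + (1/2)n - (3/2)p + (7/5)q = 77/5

Row-reduce the augmented matrix:
R1 ← R1 / (1/2).
R2 ← R2 + 1·R1.
R3 ← R3 + 5/3·R1.
R4 ← R4 + 2·R1.
R2 ← R2 / (-5).
R1 ← R1 + 11/3·R2.
R3 ← R3 + 266/45·R2.
R4 ← R4 + 41/6·R2.
R3 ← R3 / (-47/125).
R1 ← R1 + 21/25·R3.
R2 ← R2 + 3/25·R3.
R4 ← R4 + 78/25·R3.
R4 ← R4 / (-128411/8460).
R1 ← R1 + 1442/423·R4.
R2 ← R2 + 535/423·R4.
R3 ← R3 + 17585/2538·R4.
Reading off the reduced rows gives m = 1, n = 6, p = -4, q = 6.

m = 1, n = 6, p = -4, q = 6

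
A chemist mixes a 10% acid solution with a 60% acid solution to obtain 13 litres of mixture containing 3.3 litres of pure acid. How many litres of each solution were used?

litres of solution A: 9, litres of solution B: 4

Let a = litres of solution A, b = litres of solution B.
  a + b = 13
  (1/10)a + (3/5)b = 33/10
Row-reduce the augmented matrix:
R2 ← R2 − 1/10·R1.
R2 ← R2 / (1/2).
R1 ← R1 − 1·R2.
Reading off the reduced rows gives a = 9, b = 4.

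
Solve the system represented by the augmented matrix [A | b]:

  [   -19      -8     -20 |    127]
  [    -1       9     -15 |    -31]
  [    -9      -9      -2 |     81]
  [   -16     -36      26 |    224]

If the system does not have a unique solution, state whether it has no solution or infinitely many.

Row-reduce the augmented matrix:
R1 ← R1 / (-19).
R2 ← R2 + 1·R1.
R3 ← R3 + 9·R1.
R4 ← R4 + 16·R1.
R2 ← R2 / (179/19).
R1 ← R1 − 8/19·R2.
R3 ← R3 + 99/19·R2.
R4 ← R4 + 556/19·R2.
R3 ← R3 / (-43/179).
R1 ← R1 − 300/179·R3.
R2 ← R2 + 265/179·R3.
R4 ← R4 + 86/179·R3.
R4 reduces to 0 = 0, so the extra equation is consistent.
Reading off the reduced rows gives x_1 = -5, x_2 = -4, x_3 = 0.

x_1 = -5, x_2 = -4, x_3 = 0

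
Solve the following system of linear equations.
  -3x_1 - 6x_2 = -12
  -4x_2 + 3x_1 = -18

x_1 = -2, x_2 = 3

Row-reduce the augmented matrix:
R1 ← R1 / (-3).
R2 ← R2 − 3·R1.
R2 ← R2 / (-10).
R1 ← R1 − 2·R2.
Reading off the reduced rows gives x_1 = -2, x_2 = 3.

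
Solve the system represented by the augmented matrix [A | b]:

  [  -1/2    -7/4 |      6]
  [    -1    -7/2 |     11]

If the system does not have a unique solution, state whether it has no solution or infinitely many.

no solution

Row-reduce:
R1 ← R1 / (-1/2).
R2 ← R2 + 1·R1.
Row 2 reduces to 0 = -1, a contradiction. The system is inconsistent.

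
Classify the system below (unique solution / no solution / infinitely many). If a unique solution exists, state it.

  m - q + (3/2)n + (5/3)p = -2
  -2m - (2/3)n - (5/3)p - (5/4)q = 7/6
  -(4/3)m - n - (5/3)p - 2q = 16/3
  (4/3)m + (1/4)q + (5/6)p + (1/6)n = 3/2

Row-reduce:
R2 ← R2 + 2·R1.
R3 ← R3 + 4/3·R1.
R4 ← R4 − 4/3·R1.
R2 ← R2 / (7/3).
R1 ← R1 − 3/2·R2.
R3 ← R3 − 1·R2.
R4 ← R4 + 11/6·R2.
R3 ← R3 / (-10/63).
R1 ← R1 − 25/42·R3.
R2 ← R2 − 5/7·R3.
R4 ← R4 + 5/63·R3.
Rank is 3 with 4 unknowns, leaving q free.

infinitely many solutions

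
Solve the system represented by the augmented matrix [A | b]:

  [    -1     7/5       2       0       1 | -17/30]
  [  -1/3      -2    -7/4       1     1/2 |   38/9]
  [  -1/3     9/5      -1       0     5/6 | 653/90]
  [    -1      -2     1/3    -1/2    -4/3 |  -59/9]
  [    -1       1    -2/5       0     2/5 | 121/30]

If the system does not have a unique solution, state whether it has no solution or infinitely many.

Row-reduce the augmented matrix:
R1 ← R1 / (-1).
R2 ← R2 + 1/3·R1.
R3 ← R3 + 1/3·R1.
R4 ← R4 + 1·R1.
R5 ← R5 + 1·R1.
R2 ← R2 / (-37/15).
R1 ← R1 + 7/5·R2.
R3 ← R3 − 4/3·R2.
R4 ← R4 + 17/5·R2.
R5 ← R5 + 2/5·R2.
R3 ← R3 / (-110/37).
R1 ← R1 + 93/148·R3.
R2 ← R2 − 145/148·R3.
R4 ← R4 − 739/444·R3.
R5 ← R5 + 743/370·R3.
R4 ← R4 / (-52/33).
R1 ← R1 + 15/22·R4.
R2 ← R2 + 5/22·R4.
R3 ← R3 + 2/11·R4.
R5 ← R5 + 29/55·R4.
R5 ← R5 / (-5793/20800).
R1 ← R1 + 2107/8320·R5.
R2 ← R2 − 747/1664·R5.
R3 ← R3 − 123/2080·R5.
R4 ← R4 − 17683/12480·R5.
Reading off the reduced rows gives x_1 = -2/3, x_2 = 3/2, x_3 = -8/3, x_4 = 4/3, x_5 = 2.

x_1 = -2/3, x_2 = 3/2, x_3 = -8/3, x_4 = 4/3, x_5 = 2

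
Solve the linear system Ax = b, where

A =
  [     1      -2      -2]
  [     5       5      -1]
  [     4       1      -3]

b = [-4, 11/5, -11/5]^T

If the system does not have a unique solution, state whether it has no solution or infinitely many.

Row-reduce the augmented matrix:
R2 ← R2 − 5·R1.
R3 ← R3 − 4·R1.
R2 ← R2 / (15).
R1 ← R1 + 2·R2.
R3 ← R3 − 9·R2.
R3 ← R3 / (-2/5).
R1 ← R1 + 4/5·R3.
R2 ← R2 − 3/5·R3.
Reading off the reduced rows gives x_1 = -2, x_2 = 11/5, x_3 = -6/5.

x_1 = -2, x_2 = 11/5, x_3 = -6/5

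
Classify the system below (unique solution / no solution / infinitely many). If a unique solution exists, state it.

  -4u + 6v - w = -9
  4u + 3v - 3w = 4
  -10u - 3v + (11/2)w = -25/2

infinitely many solutions

Row-reduce:
R1 ← R1 / (-4).
R2 ← R2 − 4·R1.
R3 ← R3 + 10·R1.
R2 ← R2 / (9).
R1 ← R1 + 3/2·R2.
R3 ← R3 + 18·R2.
Rank is 2 with 3 unknowns, leaving w free.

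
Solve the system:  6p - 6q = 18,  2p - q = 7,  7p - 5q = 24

no solution

Row-reduce:
R1 ← R1 / (6).
R2 ← R2 − 2·R1.
R3 ← R3 − 7·R1.
R1 ← R1 + 1·R2.
R3 ← R3 − 2·R2.
Row 3 reduces to 0 = 1, a contradiction. The system is inconsistent.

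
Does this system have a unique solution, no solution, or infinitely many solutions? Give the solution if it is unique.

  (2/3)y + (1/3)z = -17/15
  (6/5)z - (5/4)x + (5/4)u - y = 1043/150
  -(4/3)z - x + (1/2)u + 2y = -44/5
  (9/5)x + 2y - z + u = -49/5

x = -2/3, y = -3, z = 13/5, u = 0

Row-reduce the augmented matrix:
Swap R1 and R2.
R1 ← R1 / (-5/4).
R3 ← R3 + 1·R1.
R4 ← R4 − 9/5·R1.
R2 ← R2 / (2/3).
R1 ← R1 − 4/5·R2.
R3 ← R3 − 14/5·R2.
R4 ← R4 − 14/25·R2.
R3 ← R3 / (-277/75).
R1 ← R1 + 34/25·R3.
R2 ← R2 − 1/2·R3.
R4 ← R4 − 56/125·R3.
R4 ← R4 / (3794/1385).
R1 ← R1 + 226/277·R4.
R2 ← R2 + 75/1108·R4.
R3 ← R3 − 75/554·R4.
Reading off the reduced rows gives x = -2/3, y = -3, z = 13/5, u = 0.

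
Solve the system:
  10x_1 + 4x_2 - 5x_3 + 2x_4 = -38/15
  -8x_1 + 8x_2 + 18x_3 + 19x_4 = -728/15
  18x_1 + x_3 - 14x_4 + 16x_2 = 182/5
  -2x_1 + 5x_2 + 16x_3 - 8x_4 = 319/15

x_1 = 2/3, x_2 = -3/5, x_3 = 2/5, x_4 = -12/5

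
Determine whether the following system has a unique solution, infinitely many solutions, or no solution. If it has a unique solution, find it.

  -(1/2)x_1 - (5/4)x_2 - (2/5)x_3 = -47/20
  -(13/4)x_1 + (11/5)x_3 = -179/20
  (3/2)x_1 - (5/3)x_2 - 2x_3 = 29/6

no solution

Row-reduce:
R1 ← R1 / (-1/2).
R2 ← R2 + 13/4·R1.
R3 ← R3 − 3/2·R1.
R2 ← R2 / (65/8).
R1 ← R1 − 5/2·R2.
R3 ← R3 + 65/12·R2.
Row 3 reduces to 0 = 2, a contradiction. The system is inconsistent.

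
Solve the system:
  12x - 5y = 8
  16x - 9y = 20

Row-reduce the augmented matrix:
R1 ← R1 / (12).
R2 ← R2 − 16·R1.
R2 ← R2 / (-7/3).
R1 ← R1 + 5/12·R2.
Reading off the reduced rows gives x = -1, y = -4.

x = -1, y = -4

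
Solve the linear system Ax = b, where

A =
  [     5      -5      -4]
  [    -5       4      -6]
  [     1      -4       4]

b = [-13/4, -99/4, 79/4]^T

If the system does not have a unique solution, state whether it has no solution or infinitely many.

x_1 = -1/4, x_2 = -2, x_3 = 3

Row-reduce the augmented matrix:
R1 ← R1 / (5).
R2 ← R2 + 5·R1.
R3 ← R3 − 1·R1.
R2 ← R2 / (-1).
R1 ← R1 + 1·R2.
R3 ← R3 + 3·R2.
R3 ← R3 / (174/5).
R1 ← R1 − 46/5·R3.
R2 ← R2 − 10·R3.
Reading off the reduced rows gives x_1 = -1/4, x_2 = -2, x_3 = 3.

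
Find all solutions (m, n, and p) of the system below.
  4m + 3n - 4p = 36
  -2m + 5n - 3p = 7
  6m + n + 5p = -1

Row-reduce the augmented matrix:
R1 ← R1 / (4).
R2 ← R2 + 2·R1.
R3 ← R3 − 6·R1.
R2 ← R2 / (13/2).
R1 ← R1 − 3/4·R2.
R3 ← R3 + 7/2·R2.
R3 ← R3 / (108/13).
R1 ← R1 + 11/26·R3.
R2 ← R2 + 10/13·R3.
Reading off the reduced rows gives m = 4, n = 0, p = -5.

m = 4, n = 0, p = -5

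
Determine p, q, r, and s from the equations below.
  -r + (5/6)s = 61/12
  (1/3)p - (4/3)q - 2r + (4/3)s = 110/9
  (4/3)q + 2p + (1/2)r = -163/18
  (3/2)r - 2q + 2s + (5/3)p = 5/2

p = -2, q = -8/3, r = -3, s = 5/2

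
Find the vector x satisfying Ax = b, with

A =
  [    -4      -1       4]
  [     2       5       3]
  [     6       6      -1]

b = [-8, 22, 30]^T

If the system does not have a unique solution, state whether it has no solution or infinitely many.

infinitely many solutions

Row-reduce:
R1 ← R1 / (-4).
R2 ← R2 − 2·R1.
R3 ← R3 − 6·R1.
R2 ← R2 / (9/2).
R1 ← R1 − 1/4·R2.
R3 ← R3 − 9/2·R2.
Rank is 2 with 3 unknowns, leaving x_3 free.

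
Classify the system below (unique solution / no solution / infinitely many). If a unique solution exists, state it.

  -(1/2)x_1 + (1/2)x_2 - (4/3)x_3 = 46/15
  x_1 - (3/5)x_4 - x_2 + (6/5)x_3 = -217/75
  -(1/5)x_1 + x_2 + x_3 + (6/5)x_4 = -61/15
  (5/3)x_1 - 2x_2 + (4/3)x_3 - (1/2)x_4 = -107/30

Row-reduce the augmented matrix:
R1 ← R1 / (-1/2).
R2 ← R2 − 1·R1.
R3 ← R3 + 1/5·R1.
R4 ← R4 − 5/3·R1.
Swap R2 and R3.
R2 ← R2 / (4/5).
R1 ← R1 + 1·R2.
R4 ← R4 + 1/3·R2.
R3 ← R3 / (-22/15).
R1 ← R1 − 55/12·R3.
R2 ← R2 − 23/12·R3.
R4 ← R4 + 89/36·R3.
R4 ← R4 / (89/88).
R1 ← R1 + 3/8·R4.
R2 ← R2 − 63/88·R4.
R3 ← R3 − 9/22·R4.
Reading off the reduced rows gives x_1 = -3, x_2 = -5/3, x_3 = -9/5, x_4 = -1.

x_1 = -3, x_2 = -5/3, x_3 = -9/5, x_4 = -1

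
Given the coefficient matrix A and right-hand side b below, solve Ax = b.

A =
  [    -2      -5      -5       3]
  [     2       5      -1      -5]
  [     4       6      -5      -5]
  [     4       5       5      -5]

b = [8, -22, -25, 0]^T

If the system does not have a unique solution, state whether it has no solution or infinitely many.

Row-reduce the augmented matrix:
R1 ← R1 / (-2).
R2 ← R2 − 2·R1.
R3 ← R3 − 4·R1.
R4 ← R4 − 4·R1.
Swap R2 and R3.
R2 ← R2 / (-4).
R1 ← R1 − 5/2·R2.
R4 ← R4 + 5·R2.
R3 ← R3 / (-6).
R1 ← R1 + 55/8·R3.
R2 ← R2 − 15/4·R3.
R4 ← R4 − 55/4·R3.
R4 ← R4 / (-29/6).
R1 ← R1 − 17/12·R4.
R2 ← R2 + 3/2·R4.
R3 ← R3 − 1/3·R4.
Reading off the reduced rows gives x_1 = 5, x_2 = -5, x_3 = 2, x_4 = 1.

x_1 = 5, x_2 = -5, x_3 = 2, x_4 = 1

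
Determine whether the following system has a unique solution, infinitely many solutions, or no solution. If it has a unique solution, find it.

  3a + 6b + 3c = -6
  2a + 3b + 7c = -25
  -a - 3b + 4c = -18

no solution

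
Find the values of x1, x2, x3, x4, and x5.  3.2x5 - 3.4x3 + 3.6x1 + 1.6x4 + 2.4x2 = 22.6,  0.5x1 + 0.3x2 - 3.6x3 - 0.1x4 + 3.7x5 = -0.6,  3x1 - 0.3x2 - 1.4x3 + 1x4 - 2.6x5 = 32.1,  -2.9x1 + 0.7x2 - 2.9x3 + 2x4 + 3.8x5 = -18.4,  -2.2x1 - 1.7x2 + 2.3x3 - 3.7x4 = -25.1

Row-reduce the augmented matrix:
R1 ← R1 / (18/5).
R2 ← R2 − 1/2·R1.
R3 ← R3 − 3·R1.
R4 ← R4 + 29/10·R1.
R5 ← R5 + 11/5·R1.
R2 ← R2 / (-1/30).
R1 ← R1 − 2/3·R2.
R3 ← R3 + 23/10·R2.
R4 ← R4 − 79/30·R2.
R5 ← R5 + 7/30·R2.
R3 ← R3 / (869/4).
R1 ← R1 + 127/2·R3.
R2 ← R2 − 563/6·R3.
R4 ← R4 + 3791/15·R3.
R5 ← R5 − 1327/60·R3.
R4 ← R4 / (431491/130350).
R1 ← R1 − 1743/4345·R4.
R2 ← R2 − 2708/13035·R4.
R3 ← R3 − 438/4345·R4.
R5 ← R5 + 351443/130350·R4.
R5 ← R5 / (-2551541/4314910).
R1 ← R1 + 313666/431491·R5.
R2 ← R2 − 808640/431491·R5.
R3 ← R3 + 405596/431491·R5.
R4 ← R4 + 506121/431491·R5.
Reading off the reduced rows gives x1 = 4, x2 = 5, x3 = -5, x4 = -1, x5 = -6.

x1 = 4, x2 = 5, x3 = -5, x4 = -1, x5 = -6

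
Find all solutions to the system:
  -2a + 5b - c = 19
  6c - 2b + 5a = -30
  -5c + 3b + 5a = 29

Row-reduce the augmented matrix:
R1 ← R1 / (-2).
R2 ← R2 − 5·R1.
R3 ← R3 − 5·R1.
R2 ← R2 / (21/2).
R1 ← R1 + 5/2·R2.
R3 ← R3 − 31/2·R2.
R3 ← R3 / (-38/3).
R1 ← R1 − 4/3·R3.
R2 ← R2 − 1/3·R3.
Reading off the reduced rows gives a = 0, b = 3, c = -4.

a = 0, b = 3, c = -4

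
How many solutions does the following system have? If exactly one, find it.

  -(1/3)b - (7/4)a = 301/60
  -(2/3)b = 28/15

a = -7/3, b = -14/5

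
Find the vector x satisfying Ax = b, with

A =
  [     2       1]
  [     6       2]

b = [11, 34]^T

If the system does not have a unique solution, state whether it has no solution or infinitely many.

From equation 1: x_2 = 11 − 2·x_1.
Substitute into equation 2 and solve: x_1 = 6.
Then x_2 = -1.

x_1 = 6, x_2 = -1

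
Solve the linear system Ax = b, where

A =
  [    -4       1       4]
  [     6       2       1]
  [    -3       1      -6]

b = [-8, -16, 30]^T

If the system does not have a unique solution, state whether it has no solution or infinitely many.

Row-reduce the augmented matrix:
R1 ← R1 / (-4).
R2 ← R2 − 6·R1.
R3 ← R3 + 3·R1.
R2 ← R2 / (7/2).
R1 ← R1 + 1/4·R2.
R3 ← R3 − 1/4·R2.
R3 ← R3 / (-19/2).
R1 ← R1 + 1/2·R3.
R2 ← R2 − 2·R3.
Reading off the reduced rows gives x_1 = -2, x_2 = 0, x_3 = -4.

x_1 = -2, x_2 = 0, x_3 = -4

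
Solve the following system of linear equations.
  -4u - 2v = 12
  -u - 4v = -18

u = -6, v = 6

From equation 2: u = 18 − 4·v.
Substitute into equation 1 and solve: v = 6.
Then u = -6.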